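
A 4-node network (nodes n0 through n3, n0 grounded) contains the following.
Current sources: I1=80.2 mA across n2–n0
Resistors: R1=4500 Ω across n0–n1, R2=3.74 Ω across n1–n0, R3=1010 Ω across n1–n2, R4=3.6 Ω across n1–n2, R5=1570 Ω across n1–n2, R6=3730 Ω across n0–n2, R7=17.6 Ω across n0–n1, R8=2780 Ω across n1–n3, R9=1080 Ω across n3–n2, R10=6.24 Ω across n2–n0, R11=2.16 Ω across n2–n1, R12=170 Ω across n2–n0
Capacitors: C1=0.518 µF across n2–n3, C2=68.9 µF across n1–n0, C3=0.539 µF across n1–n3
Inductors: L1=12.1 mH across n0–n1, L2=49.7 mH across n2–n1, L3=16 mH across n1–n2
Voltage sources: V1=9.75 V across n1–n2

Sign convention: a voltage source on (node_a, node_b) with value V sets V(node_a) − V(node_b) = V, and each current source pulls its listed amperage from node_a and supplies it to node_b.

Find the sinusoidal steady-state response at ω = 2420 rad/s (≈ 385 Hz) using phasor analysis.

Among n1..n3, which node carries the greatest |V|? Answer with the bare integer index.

Element admittances at ω=2420 rad/s:
  I1: injects 0.0802 A into n0 (from n2)
  Y(R1) = 0.0002222+0.000j S between n0,n1
  Y(R2) = 0.2674+0.000j S between n1,n0
  Y(C1) = 0.000+0.001254j S between n2,n3
  Y(R3) = 0.0009901+0.000j S between n1,n2
  Y(L1) = 0.000-0.03415j S between n0,n1
  Y(R4) = 0.2778+0.000j S between n1,n2
  Y(R5) = 0.0006369+0.000j S between n1,n2
  Y(L2) = 0.000-0.008314j S between n2,n1
  Y(R6) = 0.0002681+0.000j S between n0,n2
  Y(C2) = 0.000+0.1667j S between n1,n0
  Y(R7) = 0.05682+0.000j S between n0,n1
  Y(R8) = 0.0003597+0.000j S between n1,n3
  Y(R9) = 0.0009259+0.000j S between n3,n2
  Y(R10) = 0.1603+0.000j S between n2,n0
  Y(C3) = 0.000+0.001304j S between n1,n3
  Y(R11) = 0.4630+0.000j S between n2,n1
  Y(R12) = 0.005882+0.000j S between n2,n0
  Y(L3) = 0.000-0.02583j S between n1,n2
  V1: constraint V(n1)−V(n2) = 9.75
Assemble and solve the 4×4 MNA system:
  V(n1)=2.928-0.7911j  V(n2)=-6.822-0.7911j  V(n3)=-2.302+0.1093j
  i(V1)=-8.296+0.1947j

2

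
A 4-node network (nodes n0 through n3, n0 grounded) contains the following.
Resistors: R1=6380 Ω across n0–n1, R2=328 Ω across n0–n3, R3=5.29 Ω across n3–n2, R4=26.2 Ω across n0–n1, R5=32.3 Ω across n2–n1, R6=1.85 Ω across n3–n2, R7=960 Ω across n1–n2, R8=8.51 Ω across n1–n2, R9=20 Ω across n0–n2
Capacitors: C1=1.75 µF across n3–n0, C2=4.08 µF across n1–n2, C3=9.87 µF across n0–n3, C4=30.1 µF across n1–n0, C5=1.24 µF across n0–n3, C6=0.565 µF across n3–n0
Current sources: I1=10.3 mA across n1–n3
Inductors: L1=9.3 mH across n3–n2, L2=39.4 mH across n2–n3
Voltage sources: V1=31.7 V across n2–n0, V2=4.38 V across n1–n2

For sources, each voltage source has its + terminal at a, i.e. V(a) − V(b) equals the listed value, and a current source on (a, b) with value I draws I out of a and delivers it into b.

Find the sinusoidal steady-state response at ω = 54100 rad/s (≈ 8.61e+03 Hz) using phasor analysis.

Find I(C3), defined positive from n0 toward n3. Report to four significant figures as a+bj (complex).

-8.460-8.505j A

MNA unknowns: 3 node voltages V₁..V_3 plus 2 source currents (V1, V2)
R1: Y=0.0001567+0.000j on G[0,1]
C1: Y=0.000+0.09467j on G[3,0]
C2: Y=0.000+0.2207j on G[1,2]
R2: Y=0.003049+0.000j on G[0,3]
R3: Y=0.1890+0.000j on G[3,2]
C3: Y=0.000+0.5340j on G[0,3]
R4: Y=0.03817+0.000j on G[0,1]
R5: Y=0.03096+0.000j on G[2,1]
R6: Y=0.5405+0.000j on G[3,2]
R7: Y=0.001042+0.000j on G[1,2]
C4: Y=0.000+1.628j on G[1,0]
R8: Y=0.1175+0.000j on G[1,2]
I1: z[1]−=0.0103, z[3]+=0.0103
R9: Y=0.05000+0.000j on G[0,2]
L1: Y=0.000-0.001988j on G[3,2]
C5: Y=0.000+0.06708j on G[0,3]
L2: Y=0.000-0.0004691j on G[2,3]
C6: Y=0.000+0.03057j on G[3,0]
V1: row V2−V0=31.7, i_V1 at 2,0
V2: row V1−V2=4.38, i_V2 at 1,2
solve → V1=36.08+0.000j, V2=31.70+0.000j, V3=15.93-15.84j
aux → i_V1=-14.52-70.27j, i_V2=-2.048-59.72j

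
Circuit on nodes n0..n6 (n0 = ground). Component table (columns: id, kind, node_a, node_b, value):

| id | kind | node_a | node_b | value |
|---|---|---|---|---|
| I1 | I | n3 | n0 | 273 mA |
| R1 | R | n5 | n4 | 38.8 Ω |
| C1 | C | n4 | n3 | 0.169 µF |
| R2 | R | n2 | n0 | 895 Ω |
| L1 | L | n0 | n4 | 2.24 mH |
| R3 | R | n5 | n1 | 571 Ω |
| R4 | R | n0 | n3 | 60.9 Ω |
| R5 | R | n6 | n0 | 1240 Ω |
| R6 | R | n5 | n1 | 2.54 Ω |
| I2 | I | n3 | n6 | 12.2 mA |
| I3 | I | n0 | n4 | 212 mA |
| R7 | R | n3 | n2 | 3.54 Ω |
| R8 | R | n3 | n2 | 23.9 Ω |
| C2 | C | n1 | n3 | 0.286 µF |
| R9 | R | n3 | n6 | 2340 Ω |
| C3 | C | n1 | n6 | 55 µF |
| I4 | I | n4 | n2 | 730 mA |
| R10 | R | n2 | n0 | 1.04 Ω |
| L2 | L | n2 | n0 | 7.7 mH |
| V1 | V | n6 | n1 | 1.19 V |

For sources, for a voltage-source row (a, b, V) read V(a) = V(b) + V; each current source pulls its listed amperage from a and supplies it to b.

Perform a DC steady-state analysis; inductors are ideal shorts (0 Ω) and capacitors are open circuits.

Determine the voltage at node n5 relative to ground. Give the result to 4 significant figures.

MNA unknowns: 6 node voltages V₁..V_6 plus 3 source currents (L1, L2, V1)
I1: z[3]−=0.273, z[0]+=0.273
R1: Y=0.02577 on G[5,4]
C1: Y=0.000 on G[4,3]
R2: Y=0.001117 on G[2,0]
L1: row V0−V4=0, i_L1 at 0,4
R3: Y=0.001751 on G[5,1]
R4: Y=0.01642 on G[0,3]
R5: Y=0.0008065 on G[6,0]
R6: Y=0.3937 on G[5,1]
I2: z[3]−=0.0122, z[6]+=0.0122
I3: z[0]−=0.212, z[4]+=0.212
R7: Y=0.2825 on G[3,2]
R8: Y=0.04184 on G[3,2]
C2: Y=0.000 on G[1,3]
R9: Y=0.0004274 on G[3,6]
C3: Y=0.000 on G[1,6]
I4: z[4]−=0.73, z[2]+=0.73
R10: Y=0.9615 on G[2,0]
L2: row V2−V0=0, i_L2 at 2,0
V1: row V6−V1=1.19, i_V1 at 6,1
solve → V1=0.4080, V2=0.000, V3=-0.8339, V4=0.000, V5=0.3830, V6=1.598
aux → i_L1=0.5081, i_L2=0.4595, i_V1=0.009872

0.3830 V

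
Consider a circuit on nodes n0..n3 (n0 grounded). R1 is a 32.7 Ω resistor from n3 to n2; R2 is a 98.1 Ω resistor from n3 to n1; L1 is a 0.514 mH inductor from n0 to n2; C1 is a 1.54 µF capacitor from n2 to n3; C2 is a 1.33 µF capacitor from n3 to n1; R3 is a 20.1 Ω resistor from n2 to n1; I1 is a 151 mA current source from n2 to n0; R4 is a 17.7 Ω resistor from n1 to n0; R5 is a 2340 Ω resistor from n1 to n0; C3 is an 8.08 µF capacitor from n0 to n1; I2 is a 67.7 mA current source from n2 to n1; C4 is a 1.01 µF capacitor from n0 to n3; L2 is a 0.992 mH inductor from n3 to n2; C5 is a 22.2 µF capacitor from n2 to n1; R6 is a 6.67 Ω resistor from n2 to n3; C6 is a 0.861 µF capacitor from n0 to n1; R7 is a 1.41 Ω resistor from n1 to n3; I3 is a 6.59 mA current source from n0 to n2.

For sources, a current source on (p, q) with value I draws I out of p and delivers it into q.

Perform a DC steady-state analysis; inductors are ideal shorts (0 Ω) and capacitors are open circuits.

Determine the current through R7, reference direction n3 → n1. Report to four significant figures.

MNA unknowns: 3 node voltages V₁..V_3 plus 2 source currents (L1, L2)
R1: Y=0.03058 on G[3,2]
R2: Y=0.01019 on G[3,1]
L1: row V0−V2=0, i_L1 at 0,2
C1: Y=0.000 on G[2,3]
C2: Y=0.000 on G[3,1]
R3: Y=0.04975 on G[2,1]
I1: z[2]−=0.151, z[0]+=0.151
R4: Y=0.05650 on G[1,0]
R5: Y=0.0004274 on G[1,0]
C3: Y=0.000 on G[0,1]
I2: z[2]−=0.0677, z[1]+=0.0677
C4: Y=0.000 on G[0,3]
L2: row V3−V2=0, i_L2 at 3,2
C5: Y=0.000 on G[2,1]
R6: Y=0.1499 on G[2,3]
C6: Y=0.000 on G[0,1]
R7: Y=0.7092 on G[1,3]
I3: z[0]−=0.00659, z[2]+=0.00659
solve → V1=0.08195, V2=0.000, V3=0.000
aux → i_L1=0.1491, i_L2=0.05896

-0.05812 A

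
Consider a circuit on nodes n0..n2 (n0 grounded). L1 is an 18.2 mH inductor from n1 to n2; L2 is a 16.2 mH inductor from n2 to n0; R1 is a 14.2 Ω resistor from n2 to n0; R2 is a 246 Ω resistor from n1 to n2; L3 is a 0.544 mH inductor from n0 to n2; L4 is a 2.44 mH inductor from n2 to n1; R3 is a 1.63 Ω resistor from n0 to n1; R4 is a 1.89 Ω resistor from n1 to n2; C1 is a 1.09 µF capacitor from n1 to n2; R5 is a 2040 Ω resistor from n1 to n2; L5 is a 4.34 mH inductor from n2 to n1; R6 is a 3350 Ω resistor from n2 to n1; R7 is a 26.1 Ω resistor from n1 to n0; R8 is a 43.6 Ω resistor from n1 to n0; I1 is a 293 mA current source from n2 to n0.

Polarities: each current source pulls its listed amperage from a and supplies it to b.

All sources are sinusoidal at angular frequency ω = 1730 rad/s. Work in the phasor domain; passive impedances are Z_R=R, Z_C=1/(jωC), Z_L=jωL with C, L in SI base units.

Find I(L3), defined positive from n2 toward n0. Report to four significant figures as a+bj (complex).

Element admittances at ω=1730 rad/s:
  Y(L1) = 0.000-0.03176j S between n1,n2
  Y(L2) = 0.000-0.03568j S between n2,n0
  Y(R1) = 0.07042+0.000j S between n2,n0
  Y(R2) = 0.004065+0.000j S between n1,n2
  Y(L3) = 0.000-1.063j S between n0,n2
  Y(L4) = 0.000-0.2369j S between n2,n1
  Y(R3) = 0.6135+0.000j S between n0,n1
  Y(R4) = 0.5291+0.000j S between n1,n2
  Y(C1) = 0.000+0.001886j S between n1,n2
  Y(R5) = 0.0004902+0.000j S between n1,n2
  Y(L5) = 0.000-0.1332j S between n2,n1
  Y(R6) = 0.0002985+0.000j S between n2,n1
  Y(R7) = 0.03831+0.000j S between n1,n0
  Y(R8) = 0.02294+0.000j S between n1,n0
  I1: injects 0.293 A into n0 (from n2)
Assemble and solve the 2×2 MNA system:
  V(n1)=-0.07246-0.09597j  V(n2)=-0.07292-0.2176j

-0.2312+0.07748j A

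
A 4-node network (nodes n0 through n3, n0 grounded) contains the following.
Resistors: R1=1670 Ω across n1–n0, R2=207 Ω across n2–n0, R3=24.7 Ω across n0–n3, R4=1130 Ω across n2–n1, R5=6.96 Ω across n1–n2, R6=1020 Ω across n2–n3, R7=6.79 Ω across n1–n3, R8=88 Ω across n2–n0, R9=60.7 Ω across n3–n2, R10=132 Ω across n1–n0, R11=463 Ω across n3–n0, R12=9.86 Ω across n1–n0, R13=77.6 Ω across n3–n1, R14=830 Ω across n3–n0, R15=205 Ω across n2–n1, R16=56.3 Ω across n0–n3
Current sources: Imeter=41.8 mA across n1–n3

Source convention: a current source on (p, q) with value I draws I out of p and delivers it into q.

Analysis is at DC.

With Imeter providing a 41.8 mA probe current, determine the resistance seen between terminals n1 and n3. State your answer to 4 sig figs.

R_eq = 4.627 Ω

Apply KCL at each of the 3 non-ground nodes and solve the resulting linear system.
Node n1: branches {R1, R4, R5, R7, R10, R12, R13, R15, Imeter} → V_1 = -0.06568
Node n2: branches {R2, R4, R5, R6, R8, R9, R15} → V_2 = -0.04144
Node n3: branches {R3, R6, R7, R9, R11, R13, R14, R16, Imeter} → V_3 = 0.1277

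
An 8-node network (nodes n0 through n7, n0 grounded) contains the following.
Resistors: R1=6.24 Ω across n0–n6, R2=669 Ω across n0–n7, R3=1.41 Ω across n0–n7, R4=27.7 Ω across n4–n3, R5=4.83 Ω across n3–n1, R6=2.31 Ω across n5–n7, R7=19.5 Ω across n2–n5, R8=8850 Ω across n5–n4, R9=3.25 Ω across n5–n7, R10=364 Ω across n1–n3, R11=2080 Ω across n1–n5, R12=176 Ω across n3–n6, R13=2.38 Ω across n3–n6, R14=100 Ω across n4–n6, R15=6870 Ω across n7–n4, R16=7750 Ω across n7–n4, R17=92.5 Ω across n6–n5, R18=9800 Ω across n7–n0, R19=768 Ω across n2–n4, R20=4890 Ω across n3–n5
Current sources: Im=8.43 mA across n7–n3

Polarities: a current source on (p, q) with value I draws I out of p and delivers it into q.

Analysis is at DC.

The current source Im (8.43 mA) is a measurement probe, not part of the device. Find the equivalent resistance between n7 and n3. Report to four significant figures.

Element admittances at DC:
  Y(R1) = 0.1603 S between n0,n6
  Y(R2) = 0.001495 S between n0,n7
  Y(R3) = 0.7092 S between n0,n7
  Y(R4) = 0.03610 S between n4,n3
  Y(R5) = 0.2070 S between n3,n1
  Y(R6) = 0.4329 S between n5,n7
  Y(R7) = 0.05128 S between n2,n5
  Y(R8) = 0.0001130 S between n5,n4
  Y(R9) = 0.3077 S between n5,n7
  Y(R10) = 0.002747 S between n1,n3
  Y(R11) = 0.0004808 S between n1,n5
  Y(R12) = 0.005682 S between n3,n6
  Y(R13) = 0.4202 S between n3,n6
  Y(R14) = 0.01000 S between n4,n6
  Y(R15) = 0.0001456 S between n7,n4
  Y(R16) = 0.0001290 S between n7,n4
  Y(R17) = 0.01081 S between n6,n5
  Y(R18) = 0.0001020 S between n7,n0
  Y(R19) = 0.001302 S between n2,n4
  Y(R20) = 0.0002045 S between n3,n5
  Im: injects 0.00843 A into n3 (from n7)
Assemble and solve the 7×7 MNA system:
  V(n1)=0.06661  V(n2)=-0.007982  V(n3)=0.06679  V(n4)=0.06013  V(n5)=-0.009711  V(n6)=0.04768  V(n7)=-0.01075

R_eq = 9.198 Ω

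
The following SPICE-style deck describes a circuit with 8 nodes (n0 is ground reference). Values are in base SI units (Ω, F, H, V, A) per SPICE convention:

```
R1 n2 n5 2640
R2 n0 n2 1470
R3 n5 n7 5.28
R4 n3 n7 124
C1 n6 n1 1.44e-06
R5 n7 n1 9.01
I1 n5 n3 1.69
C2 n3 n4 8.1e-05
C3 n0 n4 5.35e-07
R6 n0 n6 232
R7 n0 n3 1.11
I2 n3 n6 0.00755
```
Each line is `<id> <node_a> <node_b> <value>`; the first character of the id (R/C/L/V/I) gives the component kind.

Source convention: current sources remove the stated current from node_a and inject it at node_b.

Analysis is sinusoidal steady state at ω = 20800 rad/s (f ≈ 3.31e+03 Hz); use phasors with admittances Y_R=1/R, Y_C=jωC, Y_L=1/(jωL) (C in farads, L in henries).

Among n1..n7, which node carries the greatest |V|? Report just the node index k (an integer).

5

Element admittances at ω=20800 rad/s:
  Y(R1) = 0.0003788+0.000j S between n2,n5
  Y(R2) = 0.0006803+0.000j S between n0,n2
  Y(R3) = 0.1894+0.000j S between n5,n7
  Y(R4) = 0.008065+0.000j S between n3,n7
  Y(C1) = 0.000+0.02995j S between n6,n1
  Y(R5) = 0.1110+0.000j S between n7,n1
  I1: injects 1.69 A into n3 (from n5)
  Y(C2) = 0.000+1.685j S between n3,n4
  Y(C3) = 0.000+0.01113j S between n0,n4
  Y(R6) = 0.004310+0.000j S between n0,n6
  Y(R7) = 0.9009+0.000j S between n0,n3
  I2: injects 0.00755 A into n6 (from n3)
Assemble and solve the 7×7 MNA system:
  V(n1)=-130.0+6.730j  V(n2)=-51.43+2.238j  V(n3)=0.6532+0.04763j  V(n4)=0.6489+0.04732j  V(n5)=-143.8+6.256j  V(n6)=-128.3-11.98j  V(n7)=-135.1+6.264j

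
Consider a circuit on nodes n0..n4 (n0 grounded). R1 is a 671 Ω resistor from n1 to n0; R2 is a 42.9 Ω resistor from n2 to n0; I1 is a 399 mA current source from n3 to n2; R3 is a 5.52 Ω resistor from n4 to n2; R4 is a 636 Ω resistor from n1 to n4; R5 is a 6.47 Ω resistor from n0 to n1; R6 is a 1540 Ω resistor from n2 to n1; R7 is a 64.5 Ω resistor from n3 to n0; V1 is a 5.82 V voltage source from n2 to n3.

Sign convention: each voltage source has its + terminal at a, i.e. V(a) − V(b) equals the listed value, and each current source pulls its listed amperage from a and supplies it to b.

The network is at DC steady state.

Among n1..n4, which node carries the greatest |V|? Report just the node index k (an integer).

3

MNA unknowns: 4 node voltages V₁..V_4 plus 1 source current (V1)
R1: Y=0.001490 on G[1,0]
R2: Y=0.02331 on G[2,0]
I1: z[3]−=0.399, z[2]+=0.399
R3: Y=0.1812 on G[4,2]
R4: Y=0.001572 on G[1,4]
R5: Y=0.1546 on G[0,1]
R6: Y=0.0006494 on G[2,1]
R7: Y=0.01550 on G[3,0]
V1: row V2−V3=5.82, i_V1 at 2,3
solve → V1=0.03071, V2=2.201, V3=-3.619, V4=2.183
aux → i_V1=0.3429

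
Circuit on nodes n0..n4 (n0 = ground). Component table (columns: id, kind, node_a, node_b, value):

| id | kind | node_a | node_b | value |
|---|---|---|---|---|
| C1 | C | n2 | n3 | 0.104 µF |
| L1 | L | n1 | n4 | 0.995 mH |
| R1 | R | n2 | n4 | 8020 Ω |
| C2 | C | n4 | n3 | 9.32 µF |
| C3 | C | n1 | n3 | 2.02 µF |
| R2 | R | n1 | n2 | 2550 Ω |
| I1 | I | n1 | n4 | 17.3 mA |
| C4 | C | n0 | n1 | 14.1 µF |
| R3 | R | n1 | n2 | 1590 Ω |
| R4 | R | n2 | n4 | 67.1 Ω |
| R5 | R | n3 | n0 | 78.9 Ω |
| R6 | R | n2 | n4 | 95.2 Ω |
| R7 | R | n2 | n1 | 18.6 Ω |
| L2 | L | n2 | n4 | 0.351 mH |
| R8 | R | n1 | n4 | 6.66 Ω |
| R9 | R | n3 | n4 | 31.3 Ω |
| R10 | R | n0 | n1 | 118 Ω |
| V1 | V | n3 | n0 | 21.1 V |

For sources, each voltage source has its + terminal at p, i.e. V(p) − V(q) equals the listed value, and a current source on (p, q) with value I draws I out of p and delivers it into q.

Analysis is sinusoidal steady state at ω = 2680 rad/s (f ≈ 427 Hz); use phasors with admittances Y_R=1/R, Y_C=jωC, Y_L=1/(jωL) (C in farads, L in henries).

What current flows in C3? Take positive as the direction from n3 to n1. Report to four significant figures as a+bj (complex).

MNA unknowns: 4 node voltages V₁..V_4 plus 1 source current (V1)
C1: Y=0.000+0.0002787j on G[2,3]
L1: Y=0.000-0.3750j on G[1,4]
R1: Y=0.0001247+0.000j on G[2,4]
C2: Y=0.000+0.02498j on G[4,3]
C3: Y=0.000+0.005414j on G[1,3]
R2: Y=0.0003922+0.000j on G[1,2]
I1: z[1]−=0.0173, z[4]+=0.0173
C4: Y=0.000+0.03779j on G[0,1]
R3: Y=0.0006289+0.000j on G[1,2]
R4: Y=0.01490+0.000j on G[2,4]
R5: Y=0.01267+0.000j on G[3,0]
R6: Y=0.01050+0.000j on G[2,4]
R7: Y=0.05376+0.000j on G[2,1]
L2: Y=0.000-1.063j on G[2,4]
R8: Y=0.1502+0.000j on G[1,4]
R9: Y=0.03195+0.000j on G[3,4]
R10: Y=0.008475+0.000j on G[0,1]
V1: row V3−V0=21.1, i_V1 at 3,0
solve → V1=11.34-3.686j, V2=10.98-2.730j, V3=21.10+0.000j, V4=10.94-2.746j
aux → i_V1=-0.5028-0.3972j

-0.01996+0.05284j A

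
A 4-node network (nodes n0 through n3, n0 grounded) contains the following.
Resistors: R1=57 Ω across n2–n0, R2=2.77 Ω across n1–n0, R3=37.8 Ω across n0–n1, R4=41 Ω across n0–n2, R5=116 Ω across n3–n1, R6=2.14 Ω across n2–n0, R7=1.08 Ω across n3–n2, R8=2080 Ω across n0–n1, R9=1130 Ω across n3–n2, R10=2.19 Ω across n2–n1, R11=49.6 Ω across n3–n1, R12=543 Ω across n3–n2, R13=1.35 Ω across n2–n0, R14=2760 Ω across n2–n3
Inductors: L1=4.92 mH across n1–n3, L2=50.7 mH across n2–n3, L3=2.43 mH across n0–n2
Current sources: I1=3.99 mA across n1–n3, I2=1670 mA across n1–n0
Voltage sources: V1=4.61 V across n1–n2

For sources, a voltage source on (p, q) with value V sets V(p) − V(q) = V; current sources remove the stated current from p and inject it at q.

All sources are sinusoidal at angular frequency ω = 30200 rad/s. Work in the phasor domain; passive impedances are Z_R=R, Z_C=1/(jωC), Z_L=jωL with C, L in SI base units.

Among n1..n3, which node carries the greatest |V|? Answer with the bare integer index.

1

Element admittances at ω=30200 rad/s:
  Y(R1) = 0.01754+0.000j S between n2,n0
  Y(R2) = 0.3610+0.000j S between n1,n0
  Y(R3) = 0.02646+0.000j S between n0,n1
  Y(R4) = 0.02439+0.000j S between n0,n2
  Y(L1) = 0.000-0.006730j S between n1,n3
  Y(R5) = 0.008621+0.000j S between n3,n1
  Y(R6) = 0.4673+0.000j S between n2,n0
  Y(L2) = 0.000-0.0006531j S between n2,n3
  Y(R7) = 0.9259+0.000j S between n3,n2
  I1: injects 0.00399 A into n3 (from n1)
  I2: injects 1.67 A into n0 (from n1)
  Y(R8) = 0.0004808+0.000j S between n0,n1
  Y(R9) = 0.0008850+0.000j S between n3,n2
  Y(L3) = 0.000-0.01363j S between n0,n2
  Y(R10) = 0.4566+0.000j S between n2,n1
  Y(R11) = 0.02016+0.000j S between n3,n1
  Y(R12) = 0.001842+0.000j S between n3,n2
  Y(R13) = 0.7407+0.000j S between n2,n0
  Y(R14) = 0.0003623+0.000j S between n2,n3
  V1: constraint V(n1)−V(n2) = 4.61
Assemble and solve the 4×4 MNA system:
  V(n1)=2.499-0.01757j  V(n2)=-2.111-0.01757j  V(n3)=-1.968-0.04886j
  i(V1)=-4.877+0.03598j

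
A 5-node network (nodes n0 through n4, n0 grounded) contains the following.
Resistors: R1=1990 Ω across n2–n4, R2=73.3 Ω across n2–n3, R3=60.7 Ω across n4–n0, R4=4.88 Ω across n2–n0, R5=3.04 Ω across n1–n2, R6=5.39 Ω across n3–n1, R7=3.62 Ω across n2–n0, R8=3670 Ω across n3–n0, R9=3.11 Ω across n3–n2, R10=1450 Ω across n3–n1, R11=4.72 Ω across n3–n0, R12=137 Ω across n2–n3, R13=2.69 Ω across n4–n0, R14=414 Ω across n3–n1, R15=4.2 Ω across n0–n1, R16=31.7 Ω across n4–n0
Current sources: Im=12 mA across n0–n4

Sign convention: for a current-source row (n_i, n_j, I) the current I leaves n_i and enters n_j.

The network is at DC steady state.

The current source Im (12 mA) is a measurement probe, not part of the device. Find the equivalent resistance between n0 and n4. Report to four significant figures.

Apply KCL at each of the 4 non-ground nodes and solve the resulting linear system.
Node n1: branches {R5, R6, R10, R14, R15} → V_1 = 1.123e-05
Node n2: branches {R1, R2, R4, R5, R7, R9, R12} → V_2 = 1.911e-05
Node n3: branches {R2, R6, R8, R9, R10, R11, R12, R14} → V_3 = 1.165e-05
Node n4: branches {R1, R3, R13, R16, Im} → V_4 = 0.02855

R_eq = 2.379 Ω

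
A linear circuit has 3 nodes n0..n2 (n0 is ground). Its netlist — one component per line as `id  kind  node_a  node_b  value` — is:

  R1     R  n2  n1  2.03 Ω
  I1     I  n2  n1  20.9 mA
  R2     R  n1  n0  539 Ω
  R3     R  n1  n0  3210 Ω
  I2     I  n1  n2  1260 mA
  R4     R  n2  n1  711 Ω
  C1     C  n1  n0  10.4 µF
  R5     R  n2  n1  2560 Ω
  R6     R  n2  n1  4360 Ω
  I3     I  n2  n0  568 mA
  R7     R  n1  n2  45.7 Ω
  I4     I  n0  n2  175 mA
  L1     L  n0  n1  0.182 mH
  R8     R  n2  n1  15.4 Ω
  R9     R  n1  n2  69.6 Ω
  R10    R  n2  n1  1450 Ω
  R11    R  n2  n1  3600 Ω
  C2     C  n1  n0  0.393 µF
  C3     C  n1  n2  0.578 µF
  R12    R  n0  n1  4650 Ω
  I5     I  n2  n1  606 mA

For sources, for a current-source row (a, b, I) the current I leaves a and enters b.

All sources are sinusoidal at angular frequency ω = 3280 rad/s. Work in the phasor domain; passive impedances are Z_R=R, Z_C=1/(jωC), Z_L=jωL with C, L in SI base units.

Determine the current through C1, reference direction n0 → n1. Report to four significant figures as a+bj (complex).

Element admittances at ω=3280 rad/s:
  Y(R1) = 0.4926+0.000j S between n2,n1
  I1: injects 0.0209 A into n1 (from n2)
  Y(R2) = 0.001855+0.000j S between n1,n0
  Y(R3) = 0.0003115+0.000j S between n1,n0
  I2: injects 1.26 A into n2 (from n1)
  Y(R4) = 0.001406+0.000j S between n2,n1
  Y(C1) = 0.000+0.03411j S between n1,n0
  Y(R5) = 0.0003906+0.000j S between n2,n1
  Y(R6) = 0.0002294+0.000j S between n2,n1
  I3: injects 0.568 A into n0 (from n2)
  Y(R7) = 0.02188+0.000j S between n1,n2
  I4: injects 0.175 A into n2 (from n0)
  Y(L1) = 0.000-1.675j S between n0,n1
  Y(R8) = 0.06494+0.000j S between n2,n1
  Y(R9) = 0.01437+0.000j S between n1,n2
  Y(R10) = 0.0006897+0.000j S between n2,n1
  Y(R11) = 0.0002778+0.000j S between n2,n1
  Y(C2) = 0.000+0.001289j S between n1,n0
  Y(C3) = 0.000+0.001896j S between n1,n2
  Y(R12) = 0.0002151+0.000j S between n0,n1
  I5: injects 0.606 A into n1 (from n2)
Assemble and solve the 2×2 MNA system:
  V(n1)=-0.0003481-0.2397j  V(n2)=0.4020-0.2409j

-0.008176+1.188e-05j A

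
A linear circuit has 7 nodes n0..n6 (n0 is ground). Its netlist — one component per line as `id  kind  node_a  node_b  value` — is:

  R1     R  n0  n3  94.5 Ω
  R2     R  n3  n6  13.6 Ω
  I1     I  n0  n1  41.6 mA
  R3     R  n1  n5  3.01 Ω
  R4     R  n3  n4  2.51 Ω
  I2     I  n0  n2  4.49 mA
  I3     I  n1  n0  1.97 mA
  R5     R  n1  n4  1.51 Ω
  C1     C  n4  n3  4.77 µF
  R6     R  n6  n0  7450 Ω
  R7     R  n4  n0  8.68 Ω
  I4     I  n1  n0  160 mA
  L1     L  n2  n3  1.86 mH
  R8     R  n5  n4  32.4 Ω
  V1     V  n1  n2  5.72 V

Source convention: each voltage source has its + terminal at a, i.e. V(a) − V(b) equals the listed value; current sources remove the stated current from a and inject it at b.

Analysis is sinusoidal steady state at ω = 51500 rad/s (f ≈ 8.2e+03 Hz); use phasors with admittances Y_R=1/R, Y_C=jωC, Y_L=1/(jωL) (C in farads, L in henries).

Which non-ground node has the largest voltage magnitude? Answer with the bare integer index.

2

Apply KCL at each of the 6 non-ground nodes and solve the resulting linear system.
Node n1: branches {I1, R3, I3, R5, I4, V1} → V_1 = -1.092-0.09902j
Node n2: branches {I2, L1, V1} → V_2 = -6.812-0.09902j
Node n3: branches {R1, R2, R4, C1, L1} → V_3 = -0.8457+0.09472j
Node n4: branches {R4, R5, C1, R7, R8} → V_4 = -0.9272-0.008811j
Node n5: branches {R3, R8} → V_5 = -1.078-0.09135j
Node n6: branches {R2, R6} → V_6 = -0.8441+0.09455j
Source currents: i(V1)=-0.006513+0.06229j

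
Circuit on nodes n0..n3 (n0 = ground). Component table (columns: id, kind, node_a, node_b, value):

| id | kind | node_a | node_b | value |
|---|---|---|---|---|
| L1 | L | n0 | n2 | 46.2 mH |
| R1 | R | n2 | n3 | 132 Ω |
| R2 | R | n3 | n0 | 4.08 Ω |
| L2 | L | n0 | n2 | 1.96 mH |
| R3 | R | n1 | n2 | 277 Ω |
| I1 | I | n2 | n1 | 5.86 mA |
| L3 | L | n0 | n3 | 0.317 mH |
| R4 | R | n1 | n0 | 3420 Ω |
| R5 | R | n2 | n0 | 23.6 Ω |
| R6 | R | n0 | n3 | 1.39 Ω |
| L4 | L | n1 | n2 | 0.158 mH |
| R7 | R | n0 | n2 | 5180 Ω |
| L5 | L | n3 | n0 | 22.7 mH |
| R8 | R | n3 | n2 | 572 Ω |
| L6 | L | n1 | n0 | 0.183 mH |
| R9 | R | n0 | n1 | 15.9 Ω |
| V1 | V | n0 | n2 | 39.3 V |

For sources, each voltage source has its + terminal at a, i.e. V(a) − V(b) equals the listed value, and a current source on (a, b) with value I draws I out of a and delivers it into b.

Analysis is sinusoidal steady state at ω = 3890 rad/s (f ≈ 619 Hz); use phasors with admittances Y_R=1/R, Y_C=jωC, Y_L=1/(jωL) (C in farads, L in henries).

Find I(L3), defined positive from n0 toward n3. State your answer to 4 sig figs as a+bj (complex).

Element admittances at ω=3890 rad/s:
  Y(L1) = 0.000-0.005564j S between n0,n2
  Y(R1) = 0.007576+0.000j S between n2,n3
  Y(R2) = 0.2451+0.000j S between n3,n0
  Y(L2) = 0.000-0.1312j S between n0,n2
  Y(R3) = 0.003610+0.000j S between n1,n2
  I1: injects 0.00586 A into n1 (from n2)
  Y(L3) = 0.000-0.8109j S between n0,n3
  Y(R4) = 0.0002924+0.000j S between n1,n0
  Y(R5) = 0.04237+0.000j S between n2,n0
  Y(R6) = 0.7194+0.000j S between n0,n3
  Y(L4) = 0.000-1.627j S between n1,n2
  Y(R7) = 0.0001931+0.000j S between n0,n2
  Y(L5) = 0.000-0.01132j S between n3,n0
  Y(R8) = 0.001748+0.000j S between n3,n2
  Y(L6) = 0.000-1.405j S between n1,n0
  Y(R9) = 0.06289+0.000j S between n0,n1
  V1: constraint V(n0)−V(n2) = 39.3
Assemble and solve the 4×4 MNA system:
  V(n1)=-21.08+0.4196j  V(n2)=-39.30+0.000j  V(n3)=-0.2197-0.1855j
  i(V1)=-2.780+35.02j

0.1504-0.1781j A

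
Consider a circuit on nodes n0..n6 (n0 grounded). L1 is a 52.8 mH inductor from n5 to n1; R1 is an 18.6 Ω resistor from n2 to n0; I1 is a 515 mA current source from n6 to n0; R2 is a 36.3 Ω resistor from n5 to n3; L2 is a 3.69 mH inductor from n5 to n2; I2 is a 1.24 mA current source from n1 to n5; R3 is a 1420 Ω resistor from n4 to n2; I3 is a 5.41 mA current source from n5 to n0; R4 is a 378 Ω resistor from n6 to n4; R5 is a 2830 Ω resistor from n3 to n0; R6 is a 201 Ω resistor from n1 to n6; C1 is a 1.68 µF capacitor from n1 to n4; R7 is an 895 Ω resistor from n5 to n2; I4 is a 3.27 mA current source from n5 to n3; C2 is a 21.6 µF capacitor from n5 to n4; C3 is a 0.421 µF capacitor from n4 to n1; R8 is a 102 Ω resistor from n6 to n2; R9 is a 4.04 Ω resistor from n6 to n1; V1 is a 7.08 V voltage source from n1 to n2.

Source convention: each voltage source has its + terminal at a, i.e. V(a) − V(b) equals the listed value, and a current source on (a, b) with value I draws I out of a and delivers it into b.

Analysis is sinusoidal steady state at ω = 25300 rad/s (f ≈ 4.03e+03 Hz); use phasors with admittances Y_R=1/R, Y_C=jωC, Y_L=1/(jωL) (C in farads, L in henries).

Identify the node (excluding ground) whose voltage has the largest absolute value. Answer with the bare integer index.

2

Apply KCL at each of the 6 non-ground nodes and solve the resulting linear system.
Node n1: branches {L1, I2, R6, C1, C3, R9, V1} → V_1 = -2.596-0.005115j
Node n2: branches {R1, L2, R3, R7, R8, V1} → V_2 = -9.676-0.005115j
Node n3: branches {R2, R5, I4} → V_3 = -0.5133+0.7782j
Node n4: branches {R3, R4, C1, C2, C3} → V_4 = -0.8162+0.7458j
Node n5: branches {L1, R2, L2, I2, I3, R7, I4, C2} → V_5 = -0.6385+0.7882j
Node n6: branches {I1, R4, R6, R8, R9} → V_6 = -4.784+0.002383j
Source currents: i(V1)=-0.5930+0.09504j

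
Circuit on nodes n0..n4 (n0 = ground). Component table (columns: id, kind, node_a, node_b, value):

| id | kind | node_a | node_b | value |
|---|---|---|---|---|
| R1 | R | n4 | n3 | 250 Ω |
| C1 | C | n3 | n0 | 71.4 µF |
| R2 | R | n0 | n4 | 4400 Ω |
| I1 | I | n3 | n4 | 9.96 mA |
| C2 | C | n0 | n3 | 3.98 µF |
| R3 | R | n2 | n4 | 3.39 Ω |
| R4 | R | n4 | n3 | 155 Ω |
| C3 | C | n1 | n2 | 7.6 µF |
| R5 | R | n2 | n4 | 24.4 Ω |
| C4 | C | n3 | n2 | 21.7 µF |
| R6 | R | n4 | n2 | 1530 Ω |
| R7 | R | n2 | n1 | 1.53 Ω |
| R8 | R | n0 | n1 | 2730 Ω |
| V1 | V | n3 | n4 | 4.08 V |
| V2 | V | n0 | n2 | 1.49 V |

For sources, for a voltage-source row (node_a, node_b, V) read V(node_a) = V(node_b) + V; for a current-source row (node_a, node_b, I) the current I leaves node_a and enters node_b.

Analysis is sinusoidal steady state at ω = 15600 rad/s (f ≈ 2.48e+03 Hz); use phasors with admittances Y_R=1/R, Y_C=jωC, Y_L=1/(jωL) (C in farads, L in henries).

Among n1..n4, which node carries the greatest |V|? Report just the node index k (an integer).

4

Element admittances at ω=15600 rad/s:
  Y(R1) = 0.004000+0.000j S between n4,n3
  Y(C1) = 0.000+1.114j S between n3,n0
  Y(R2) = 0.0002273+0.000j S between n0,n4
  I1: injects 0.00996 A into n4 (from n3)
  Y(C2) = 0.000+0.06209j S between n0,n3
  Y(R3) = 0.2950+0.000j S between n2,n4
  Y(R4) = 0.006452+0.000j S between n4,n3
  Y(C3) = 0.000+0.1186j S between n1,n2
  Y(R5) = 0.04098+0.000j S between n2,n4
  Y(C4) = 0.000+0.3385j S between n3,n2
  Y(R6) = 0.0006536+0.000j S between n4,n2
  Y(R7) = 0.6536+0.000j S between n2,n1
  Y(R8) = 0.0003663+0.000j S between n0,n1
  V1: constraint V(n3)−V(n4) = 4.08
  V2: constraint V(n0)−V(n2) = 1.49
Assemble and solve the 6×6 MNA system:
  V(n1)=-1.489-0.0001465j  V(n2)=-1.490+0.000j  V(n3)=-0.1952-0.6197j  V(n4)=-4.275-0.6197j
  i(V1)=-0.9911-0.2088j  i(V2)=0.7272-0.2297j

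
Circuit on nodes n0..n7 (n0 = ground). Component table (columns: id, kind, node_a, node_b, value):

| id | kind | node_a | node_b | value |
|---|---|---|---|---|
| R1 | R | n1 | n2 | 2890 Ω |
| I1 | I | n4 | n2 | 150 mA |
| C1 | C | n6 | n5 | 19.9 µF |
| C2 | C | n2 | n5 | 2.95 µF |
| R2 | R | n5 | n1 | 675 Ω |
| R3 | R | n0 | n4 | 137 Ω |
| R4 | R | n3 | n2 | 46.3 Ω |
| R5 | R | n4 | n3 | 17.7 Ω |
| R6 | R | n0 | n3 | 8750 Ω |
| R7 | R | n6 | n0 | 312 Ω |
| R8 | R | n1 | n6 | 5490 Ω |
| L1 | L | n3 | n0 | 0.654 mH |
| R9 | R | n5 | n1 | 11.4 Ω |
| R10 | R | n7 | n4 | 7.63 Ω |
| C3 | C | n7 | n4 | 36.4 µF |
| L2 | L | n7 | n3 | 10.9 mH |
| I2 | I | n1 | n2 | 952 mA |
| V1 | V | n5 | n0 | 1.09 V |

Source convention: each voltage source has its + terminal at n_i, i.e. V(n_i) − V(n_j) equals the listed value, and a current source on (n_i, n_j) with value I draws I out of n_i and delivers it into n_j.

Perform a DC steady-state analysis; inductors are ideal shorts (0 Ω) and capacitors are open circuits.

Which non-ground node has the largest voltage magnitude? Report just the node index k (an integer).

2

Apply KCL at each of the 7 non-ground nodes and solve the resulting linear system.
Node n1: branches {R1, R2, R8, R9, I2} → V_1 = -9.334
Node n2: branches {R1, I1, C2, R4, I2} → V_2 = 50.07
Node n3: branches {R4, R5, R6, L1, L2} → V_3 = 0.000
Node n4: branches {I1, R3, R5, R10, C3} → V_4 = -0.7698
Node n5: branches {C1, C2, R2, R9, V1} → V_5 = 1.090
Node n6: branches {C1, R7, R8} → V_6 = -0.5019
Node n7: branches {R10, C3, L2} → V_7 = 0.000
Source currents: i(L1)=0.9371, i(L2)=-0.1009, i(V1)=-0.9298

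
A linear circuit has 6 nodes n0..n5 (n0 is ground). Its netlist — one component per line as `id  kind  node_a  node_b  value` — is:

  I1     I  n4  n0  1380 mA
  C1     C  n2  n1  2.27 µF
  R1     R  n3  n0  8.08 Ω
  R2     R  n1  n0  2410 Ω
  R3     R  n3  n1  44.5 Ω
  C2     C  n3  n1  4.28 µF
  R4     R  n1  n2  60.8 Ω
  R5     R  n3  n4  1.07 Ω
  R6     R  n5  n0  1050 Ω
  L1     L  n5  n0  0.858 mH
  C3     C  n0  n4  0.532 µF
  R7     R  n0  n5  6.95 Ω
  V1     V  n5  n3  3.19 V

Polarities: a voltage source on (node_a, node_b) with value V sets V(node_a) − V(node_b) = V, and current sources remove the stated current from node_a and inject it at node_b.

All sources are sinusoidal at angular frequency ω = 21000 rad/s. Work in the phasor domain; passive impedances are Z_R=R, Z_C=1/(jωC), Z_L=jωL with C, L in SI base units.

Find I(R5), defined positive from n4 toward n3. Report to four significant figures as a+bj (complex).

-1.383+0.09226j A

Element admittances at ω=21000 rad/s:
  I1: injects 1.38 A into n0 (from n4)
  Y(C1) = 0.000+0.04767j S between n2,n1
  Y(R1) = 0.1238+0.000j S between n3,n0
  Y(R2) = 0.0004149+0.000j S between n1,n0
  Y(R3) = 0.02247+0.000j S between n3,n1
  Y(C2) = 0.000+0.08988j S between n3,n1
  Y(R4) = 0.01645+0.000j S between n1,n2
  Y(R5) = 0.9346+0.000j S between n3,n4
  Y(R6) = 0.0009524+0.000j S between n5,n0
  Y(L1) = 0.000-0.05550j S between n5,n0
  Y(C3) = 0.000+0.01117j S between n0,n4
  Y(R7) = 0.1439+0.000j S between n0,n5
  V1: constraint V(n5)−V(n3) = 3.19
Assemble and solve the 6×6 MNA system:
  V(n1)=-6.769-0.4261j  V(n2)=-6.769-0.4261j  V(n3)=-6.778-0.3972j  V(n4)=-8.258-0.2985j  V(n5)=-3.588-0.3972j
  i(V1)=0.5417-0.1416j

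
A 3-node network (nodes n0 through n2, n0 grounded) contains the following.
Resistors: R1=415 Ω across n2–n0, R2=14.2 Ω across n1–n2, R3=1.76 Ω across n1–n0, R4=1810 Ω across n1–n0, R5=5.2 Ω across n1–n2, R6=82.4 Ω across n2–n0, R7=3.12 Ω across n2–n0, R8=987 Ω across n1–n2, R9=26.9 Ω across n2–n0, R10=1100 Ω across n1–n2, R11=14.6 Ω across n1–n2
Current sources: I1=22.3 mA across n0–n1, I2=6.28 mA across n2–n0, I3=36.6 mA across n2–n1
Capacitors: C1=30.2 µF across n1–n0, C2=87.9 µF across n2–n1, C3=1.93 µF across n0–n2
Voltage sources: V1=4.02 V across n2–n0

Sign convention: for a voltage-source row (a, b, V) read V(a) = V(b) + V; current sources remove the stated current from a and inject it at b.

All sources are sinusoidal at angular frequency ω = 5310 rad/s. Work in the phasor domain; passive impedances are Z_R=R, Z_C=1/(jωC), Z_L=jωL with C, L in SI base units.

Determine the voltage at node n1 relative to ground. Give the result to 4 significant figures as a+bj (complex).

Element admittances at ω=5310 rad/s:
  Y(R1) = 0.002410+0.000j S between n2,n0
  Y(R2) = 0.07042+0.000j S between n1,n2
  I1: injects 0.0223 A into n1 (from n0)
  Y(R3) = 0.5682+0.000j S between n1,n0
  I2: injects 0.00628 A into n0 (from n2)
  Y(C1) = 0.000+0.1604j S between n1,n0
  Y(R4) = 0.0005525+0.000j S between n1,n0
  Y(R5) = 0.1923+0.000j S between n1,n2
  Y(R6) = 0.01214+0.000j S between n2,n0
  Y(C2) = 0.000+0.4667j S between n2,n1
  Y(R7) = 0.3205+0.000j S between n2,n0
  Y(R8) = 0.001013+0.000j S between n1,n2
  I3: injects 0.0366 A into n1 (from n2)
  Y(R9) = 0.03717+0.000j S between n2,n0
  Y(C3) = 0.000+0.01025j S between n0,n2
  Y(R10) = 0.0009091+0.000j S between n1,n2
  Y(R11) = 0.06849+0.000j S between n1,n2
  V1: constraint V(n2)−V(n0) = 4.02
Assemble and solve the 3×3 MNA system:
  V(n1)=2.020+0.6758j  V(n2)=4.020+0.000j
  i(V1)=-2.521-0.7495j

2.020+0.6758j V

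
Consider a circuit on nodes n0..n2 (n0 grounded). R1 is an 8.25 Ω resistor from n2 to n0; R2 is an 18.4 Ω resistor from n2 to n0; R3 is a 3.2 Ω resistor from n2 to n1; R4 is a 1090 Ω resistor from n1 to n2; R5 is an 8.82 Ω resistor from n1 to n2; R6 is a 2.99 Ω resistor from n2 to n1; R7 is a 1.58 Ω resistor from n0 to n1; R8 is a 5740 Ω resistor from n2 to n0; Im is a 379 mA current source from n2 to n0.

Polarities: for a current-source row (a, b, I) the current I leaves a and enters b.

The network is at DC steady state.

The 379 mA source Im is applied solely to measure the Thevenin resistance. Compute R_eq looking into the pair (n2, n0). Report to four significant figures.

R_eq = 1.918 Ω

MNA unknowns: 2 node voltages V₁..V_2
R1: Y=0.1212 on G[2,0]
R2: Y=0.05435 on G[2,0]
R3: Y=0.3125 on G[2,1]
R4: Y=0.0009174 on G[1,2]
R5: Y=0.1134 on G[1,2]
R6: Y=0.3344 on G[2,1]
R7: Y=0.6329 on G[0,1]
R8: Y=0.0001742 on G[2,0]
Im: z[2]−=0.379, z[0]+=0.379
solve → V1=-0.3970, V2=-0.7270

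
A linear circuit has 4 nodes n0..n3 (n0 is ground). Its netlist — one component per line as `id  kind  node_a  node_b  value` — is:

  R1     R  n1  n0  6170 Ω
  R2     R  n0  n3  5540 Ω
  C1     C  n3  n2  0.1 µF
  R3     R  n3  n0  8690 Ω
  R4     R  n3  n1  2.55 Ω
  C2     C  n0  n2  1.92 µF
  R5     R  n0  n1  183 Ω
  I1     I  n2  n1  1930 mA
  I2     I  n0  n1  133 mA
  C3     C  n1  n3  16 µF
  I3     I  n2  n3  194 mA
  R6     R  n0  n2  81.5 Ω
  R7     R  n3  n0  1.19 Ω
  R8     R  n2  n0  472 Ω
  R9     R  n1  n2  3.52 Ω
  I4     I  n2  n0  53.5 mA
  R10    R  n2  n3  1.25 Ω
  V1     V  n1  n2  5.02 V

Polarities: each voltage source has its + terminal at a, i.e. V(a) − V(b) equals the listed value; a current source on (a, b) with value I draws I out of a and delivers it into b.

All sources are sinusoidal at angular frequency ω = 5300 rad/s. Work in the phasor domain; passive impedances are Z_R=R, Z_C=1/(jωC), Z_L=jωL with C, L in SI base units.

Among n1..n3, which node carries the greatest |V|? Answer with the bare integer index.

Apply KCL at each of the 3 non-ground nodes and solve the resulting linear system.
Node n1: branches {R1, R4, R5, I1, I2, C3, R9, V1} → V_1 = 3.358-0.1891j
Node n2: branches {C1, C2, I1, I3, R6, R8, R9, I4, R10, V1} → V_2 = -1.662-0.1891j
Node n3: branches {R2, C1, R3, R4, C3, I3, R7, R10} → V_3 = 0.09825+0.02462j
Source currents: i(V1)=-0.6786-0.1916j

1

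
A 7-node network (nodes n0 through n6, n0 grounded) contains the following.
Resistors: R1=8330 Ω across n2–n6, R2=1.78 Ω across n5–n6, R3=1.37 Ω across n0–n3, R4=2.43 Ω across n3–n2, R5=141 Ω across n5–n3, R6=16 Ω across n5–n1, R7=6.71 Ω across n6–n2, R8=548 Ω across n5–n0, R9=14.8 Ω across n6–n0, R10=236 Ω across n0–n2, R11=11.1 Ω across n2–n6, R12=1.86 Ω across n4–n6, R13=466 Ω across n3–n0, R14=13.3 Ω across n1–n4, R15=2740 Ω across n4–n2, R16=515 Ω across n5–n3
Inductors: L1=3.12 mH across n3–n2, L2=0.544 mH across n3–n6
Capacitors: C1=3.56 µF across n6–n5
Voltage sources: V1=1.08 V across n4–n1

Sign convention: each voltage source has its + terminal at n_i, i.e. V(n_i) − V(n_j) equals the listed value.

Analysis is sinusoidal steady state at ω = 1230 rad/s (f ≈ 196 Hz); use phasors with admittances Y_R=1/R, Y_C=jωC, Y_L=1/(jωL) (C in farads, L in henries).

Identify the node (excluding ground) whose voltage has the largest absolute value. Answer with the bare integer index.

1

Element admittances at ω=1230 rad/s:
  Y(R1) = 0.0001200+0.000j S between n2,n6
  Y(R2) = 0.5618+0.000j S between n5,n6
  Y(R3) = 0.7299+0.000j S between n0,n3
  Y(L1) = 0.000-0.2606j S between n3,n2
  Y(R4) = 0.4115+0.000j S between n3,n2
  Y(R5) = 0.007092+0.000j S between n5,n3
  Y(C1) = 0.000+0.004379j S between n6,n5
  Y(R6) = 0.06250+0.000j S between n5,n1
  Y(R7) = 0.1490+0.000j S between n6,n2
  Y(R8) = 0.001825+0.000j S between n5,n0
  Y(R9) = 0.06757+0.000j S between n6,n0
  Y(R10) = 0.004237+0.000j S between n0,n2
  Y(R11) = 0.09009+0.000j S between n2,n6
  Y(R12) = 0.5376+0.000j S between n4,n6
  Y(L2) = 0.000-1.495j S between n3,n6
  Y(R13) = 0.002146+0.000j S between n3,n0
  Y(R14) = 0.07519+0.000j S between n1,n4
  Y(R15) = 0.0003650+0.000j S between n4,n2
  Y(R16) = 0.001942+0.000j S between n5,n3
  V1: constraint V(n4)−V(n1) = 1.08
Assemble and solve the 7×7 MNA system:
  V(n1)=-0.9773+0.0006528j  V(n2)=0.0002084+0.0001770j  V(n3)=0.0002092-5.807e-05j  V(n4)=0.1027+0.0006528j  V(n5)=-0.09588+0.001244j  V(n6)=0.0003103+0.0005845j
  i(V1)=-0.1363-3.692e-05j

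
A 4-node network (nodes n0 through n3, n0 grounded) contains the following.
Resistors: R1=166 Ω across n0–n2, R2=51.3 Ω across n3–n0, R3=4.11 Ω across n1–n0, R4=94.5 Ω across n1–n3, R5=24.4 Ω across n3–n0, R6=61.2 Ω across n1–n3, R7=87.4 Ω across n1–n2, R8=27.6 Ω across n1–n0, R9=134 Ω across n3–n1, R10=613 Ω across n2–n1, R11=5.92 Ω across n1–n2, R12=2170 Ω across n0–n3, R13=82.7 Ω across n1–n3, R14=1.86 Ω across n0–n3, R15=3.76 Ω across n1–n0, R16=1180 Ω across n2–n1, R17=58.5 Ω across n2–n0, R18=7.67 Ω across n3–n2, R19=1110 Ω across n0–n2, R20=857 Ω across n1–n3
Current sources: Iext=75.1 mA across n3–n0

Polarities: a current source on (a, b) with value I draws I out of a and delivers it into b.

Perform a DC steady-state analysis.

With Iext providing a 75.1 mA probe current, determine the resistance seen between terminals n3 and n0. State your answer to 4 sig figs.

Apply KCL at each of the 3 non-ground nodes and solve the resulting linear system.
Node n1: branches {R3, R4, R6, R7, R8, R9, R10, R11, R13, R15, R16, R20} → V_1 = -0.01861
Node n2: branches {R1, R7, R10, R11, R16, R17, R18, R19} → V_2 = -0.05124
Node n3: branches {R2, R4, R5, R6, R9, R12, R13, R14, R18, R20, Iext} → V_3 = -0.1064

R_eq = 1.417 Ω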